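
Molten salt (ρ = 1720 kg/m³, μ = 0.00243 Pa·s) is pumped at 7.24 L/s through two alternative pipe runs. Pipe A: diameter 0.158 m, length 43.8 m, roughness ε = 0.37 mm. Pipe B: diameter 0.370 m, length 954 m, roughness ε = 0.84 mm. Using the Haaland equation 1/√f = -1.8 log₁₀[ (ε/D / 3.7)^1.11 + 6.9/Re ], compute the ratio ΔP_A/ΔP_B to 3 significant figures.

ΔP_A/ΔP_B ≈ 2.91

Pipe A: V = Q/A = 0.00724/0.01961 = 0.3693 m/s; Re = 4.13e+04; ε/D = 0.00234; Haaland → f = 0.02753; ΔP_A = f(L/D)(ρV²/2) = 895 Pa.
Pipe B: V = Q/A = 0.00724/0.1075 = 0.06734 m/s; Re = 1.763e+04; ε/D = 0.00227; Haaland → f = 0.03055; ΔP_B = f(L/D)(ρV²/2) = 307.2 Pa.
ΔP_A/ΔP_B = 895/307.2 = 2.91.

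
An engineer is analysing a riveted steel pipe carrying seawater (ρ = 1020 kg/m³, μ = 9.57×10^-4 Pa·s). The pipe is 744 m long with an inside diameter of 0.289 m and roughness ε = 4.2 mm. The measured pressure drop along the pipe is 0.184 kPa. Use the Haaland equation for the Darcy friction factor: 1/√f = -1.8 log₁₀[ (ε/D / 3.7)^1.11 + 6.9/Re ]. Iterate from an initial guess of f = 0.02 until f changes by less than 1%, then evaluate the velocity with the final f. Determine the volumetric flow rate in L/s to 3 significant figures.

Q ≈ 3.63 L/s

Rearranging Darcy-Weisbach: V = √(2·ΔP·D/(f·L·ρ)). With ε/D = 0.0042/0.289 = 0.0145, iterate starting from f = 0.02:
  f = 0.02 → V = √(2·184·0.289/(0.02·744·1020)) = 0.08371 m/s; Re = ρVD/μ = 2.578e+04; f → 0.04499
  f = 0.04499 → V = 0.05581 m/s; Re = 1.719e+04; f → 0.04581
  f = 0.04581 → V = 0.05531 m/s; Re = 1.704e+04; f → 0.04583
Converged (Δf/f < 1%). With the final f = 0.04583: V = √(2·184·0.289/(0.04583·744·1020)) = 0.0553 m/s.
Q = V·A = 0.0553·(π/4·0.289²) = 0.003627 m³/s = 3.63 L/s.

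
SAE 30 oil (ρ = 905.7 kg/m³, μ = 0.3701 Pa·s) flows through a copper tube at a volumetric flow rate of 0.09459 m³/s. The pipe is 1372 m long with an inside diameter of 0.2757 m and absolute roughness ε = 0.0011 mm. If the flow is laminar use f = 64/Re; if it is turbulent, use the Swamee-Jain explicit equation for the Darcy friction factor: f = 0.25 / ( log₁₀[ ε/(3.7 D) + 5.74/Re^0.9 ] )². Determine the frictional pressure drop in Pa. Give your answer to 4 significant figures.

ΔP ≈ 338700 Pa

Cross-sectional area A = πD²/4 = π(0.2757)²/4 = 0.0597 m²; mean velocity V = Q/A = 0.09459/0.0597 = 1.584 m/s.
Reynolds number Re = ρVD/μ = 905.7 · 1.584 · 0.2757 / 0.37 = 1069.
Re < 2300 → laminar flow, so f = 64/Re = 64/1069 = 0.05987 (the turbulent correlation is not needed).
Darcy-Weisbach: ΔP = f(L/D)(ρV²/2) = 0.05987·(1372/0.2757)·(905.7·1.584²/2) = 0.05987·4976·1137 = 3.387e+05 Pa.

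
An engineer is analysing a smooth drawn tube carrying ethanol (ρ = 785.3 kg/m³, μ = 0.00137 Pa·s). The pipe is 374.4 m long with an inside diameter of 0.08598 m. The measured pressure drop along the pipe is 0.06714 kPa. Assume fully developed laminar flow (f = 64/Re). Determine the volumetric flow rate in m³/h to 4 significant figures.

For laminar flow, f = 64/Re with Re = ρVD/μ, so Darcy-Weisbach reduces to ΔP = 32μLV/D². Solving for V: V = ΔP·D²/(32μL) = 67.14·(0.08598)²/(32·0.00137·374.4) = 0.03024 m/s.
Check: Re = ρVD/μ = 785.3·0.03024·0.08598/0.00137 = 1490 < 2300, so the laminar assumption holds.
Q = V·A = 0.03024·(π/4·0.08598²) = 0.0001756 m³/s = 0.6321 m³/h.

Q ≈ 0.6321 m³/h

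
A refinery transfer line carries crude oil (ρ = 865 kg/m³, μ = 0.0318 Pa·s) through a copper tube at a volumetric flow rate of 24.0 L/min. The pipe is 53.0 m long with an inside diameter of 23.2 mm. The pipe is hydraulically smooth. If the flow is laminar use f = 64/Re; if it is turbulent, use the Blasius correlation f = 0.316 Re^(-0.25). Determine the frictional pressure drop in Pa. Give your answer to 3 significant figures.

Q = 24.0 L/min = 24.0/60000 = 0.0004 m³/s.
Cross-sectional area A = πD²/4 = π(0.0232)²/4 = 0.0004227 m²; mean velocity V = Q/A = 0.0004/0.0004227 = 0.9462 m/s.
Reynolds number Re = ρVD/μ = 865 · 0.9462 · 0.0232 / 0.0318 = 597.1.
Re < 2300 → laminar flow, so f = 64/Re = 64/597.1 = 0.1072 (the turbulent correlation is not needed).
Darcy-Weisbach: ΔP = f(L/D)(ρV²/2) = 0.1072·(53/0.0232)·(865·0.9462²/2) = 0.1072·2284·387.2 = 9.481e+04 Pa.

ΔP ≈ 94800 Pa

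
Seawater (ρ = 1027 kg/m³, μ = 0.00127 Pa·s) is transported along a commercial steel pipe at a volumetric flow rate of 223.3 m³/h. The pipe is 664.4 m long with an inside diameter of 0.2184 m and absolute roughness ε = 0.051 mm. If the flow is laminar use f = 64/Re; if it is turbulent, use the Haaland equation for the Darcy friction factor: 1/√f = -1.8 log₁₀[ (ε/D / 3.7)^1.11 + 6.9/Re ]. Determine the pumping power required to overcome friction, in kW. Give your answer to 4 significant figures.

Q = 223.3 m³/h = 223.3/3600 = 0.06203 m³/s.
Cross-sectional area A = πD²/4 = π(0.2184)²/4 = 0.03746 m²; mean velocity V = Q/A = 0.06203/0.03746 = 1.656 m/s.
Reynolds number Re = ρVD/μ = 1027 · 1.656 · 0.2184 / 0.00127 = 2.924e+05.
Re > 4000 → turbulent. Relative roughness ε/D = 5.1e-05/0.2184 = 0.000234. Haaland: 1/√f = -1.8 log₁₀[(0.000234/3.7)^1.11 + 6.9/2.924e+05] = -1.8 log₁₀[2.18e-05 + 2.36e-05] = 7.818, so f = 0.01636.
Darcy-Weisbach: ΔP = f(L/D)(ρV²/2) = 0.01636·(664.4/0.2184)·(1027·1.656²/2) = 0.01636·3042·1408 = 7.007e+04 Pa.
Pumping power P = QΔP = 0.06203·7.007e+04 = 4346.4 W = 4.346 kW.

P ≈ 4.346 kW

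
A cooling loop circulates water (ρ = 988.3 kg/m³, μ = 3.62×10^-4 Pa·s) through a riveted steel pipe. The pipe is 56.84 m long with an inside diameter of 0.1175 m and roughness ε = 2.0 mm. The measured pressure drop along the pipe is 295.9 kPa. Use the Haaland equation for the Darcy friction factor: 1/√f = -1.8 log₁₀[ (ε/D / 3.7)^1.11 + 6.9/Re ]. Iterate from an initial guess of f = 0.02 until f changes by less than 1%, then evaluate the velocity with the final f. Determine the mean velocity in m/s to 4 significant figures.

Rearranging Darcy-Weisbach: V = √(2·ΔP·D/(f·L·ρ)). With ε/D = 0.002/0.1175 = 0.017, iterate starting from f = 0.02:
  f = 0.02 → V = √(2·2.959e+05·0.1175/(0.02·56.84·988.3)) = 7.867 m/s; Re = ρVD/μ = 2.524e+06; f → 0.04587
  f = 0.04587 → V = 5.195 m/s; Re = 1.666e+06; f → 0.04588
Converged (Δf/f < 1%). With the final f = 0.04588: V = √(2·2.959e+05·0.1175/(0.04588·56.84·988.3)) = 5.194 m/s.

V ≈ 5.194 m/s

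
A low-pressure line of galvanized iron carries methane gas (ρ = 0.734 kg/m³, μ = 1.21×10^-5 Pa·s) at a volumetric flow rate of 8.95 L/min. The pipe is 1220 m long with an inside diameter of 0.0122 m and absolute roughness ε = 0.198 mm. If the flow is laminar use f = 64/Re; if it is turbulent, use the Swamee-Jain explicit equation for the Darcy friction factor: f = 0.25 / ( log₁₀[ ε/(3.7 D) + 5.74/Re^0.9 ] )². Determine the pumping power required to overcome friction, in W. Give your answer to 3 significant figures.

P ≈ 0.604 W

Q = 8.95 L/min = 8.95/60000 = 0.0001492 m³/s.
Cross-sectional area A = πD²/4 = π(0.0122)²/4 = 0.0001169 m²; mean velocity V = Q/A = 0.0001492/0.0001169 = 1.276 m/s.
Reynolds number Re = ρVD/μ = 0.734 · 1.276 · 0.0122 / 1.21e-05 = 944.3.
Re < 2300 → laminar flow, so f = 64/Re = 64/944.3 = 0.06777 (the turbulent correlation is not needed).
Darcy-Weisbach: ΔP = f(L/D)(ρV²/2) = 0.06777·(1220/0.0122)·(0.734·1.276²/2) = 0.06777·1e+05·0.5976 = 4050 Pa.
Pumping power P = QΔP = 0.0001492·4050 = 0.6041 W = 0.604 W.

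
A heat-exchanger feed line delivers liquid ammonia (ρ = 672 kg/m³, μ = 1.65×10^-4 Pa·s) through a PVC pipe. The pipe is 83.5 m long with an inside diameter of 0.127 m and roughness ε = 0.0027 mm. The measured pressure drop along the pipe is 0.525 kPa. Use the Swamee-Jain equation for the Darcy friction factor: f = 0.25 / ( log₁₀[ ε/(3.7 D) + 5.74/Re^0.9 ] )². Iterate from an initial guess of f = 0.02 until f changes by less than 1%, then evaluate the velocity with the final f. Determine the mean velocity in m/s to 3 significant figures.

Rearranging Darcy-Weisbach: V = √(2·ΔP·D/(f·L·ρ)). With ε/D = 2.7e-06/0.127 = 2.13e-05, iterate starting from f = 0.02:
  f = 0.02 → V = √(2·525·0.127/(0.02·83.5·672)) = 0.3447 m/s; Re = ρVD/μ = 1.783e+05; f → 0.01607
  f = 0.01607 → V = 0.3846 m/s; Re = 1.989e+05; f → 0.01574
  f = 0.01574 → V = 0.3885 m/s; Re = 2.01e+05; f → 0.01571
Converged (Δf/f < 1%). With the final f = 0.01571: V = √(2·525·0.127/(0.01571·83.5·672)) = 0.3889 m/s.

V ≈ 0.389 m/s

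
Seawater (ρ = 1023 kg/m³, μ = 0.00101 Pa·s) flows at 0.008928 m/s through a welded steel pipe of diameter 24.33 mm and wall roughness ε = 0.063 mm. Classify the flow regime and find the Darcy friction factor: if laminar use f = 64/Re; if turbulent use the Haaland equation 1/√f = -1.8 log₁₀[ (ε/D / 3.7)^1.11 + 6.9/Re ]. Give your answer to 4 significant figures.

Re = ρVD/μ = 1023·0.008928·0.02433/0.00101 = 220.
Re < 2300 → laminar, so f = 64/Re = 0.2909 (roughness is irrelevant in laminar flow).

f ≈ 0.2909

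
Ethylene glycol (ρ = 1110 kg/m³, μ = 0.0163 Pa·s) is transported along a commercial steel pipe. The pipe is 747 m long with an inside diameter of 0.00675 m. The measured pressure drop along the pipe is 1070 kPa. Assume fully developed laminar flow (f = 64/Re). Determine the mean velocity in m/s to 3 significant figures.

V ≈ 0.125 m/s

For laminar flow, f = 64/Re with Re = ρVD/μ, so Darcy-Weisbach reduces to ΔP = 32μLV/D². Solving for V: V = ΔP·D²/(32μL) = 1.07e+06·(0.00675)²/(32·0.0163·747) = 0.1251 m/s.
Check: Re = ρVD/μ = 1110·0.1251·0.00675/0.0163 = 57.51 < 2300, so the laminar assumption holds.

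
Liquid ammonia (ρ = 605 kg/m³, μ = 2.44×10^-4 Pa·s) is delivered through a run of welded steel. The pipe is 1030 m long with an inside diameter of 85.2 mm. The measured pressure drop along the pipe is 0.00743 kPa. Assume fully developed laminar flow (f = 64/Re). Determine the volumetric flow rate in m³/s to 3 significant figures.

For laminar flow, f = 64/Re with Re = ρVD/μ, so Darcy-Weisbach reduces to ΔP = 32μLV/D². Solving for V: V = ΔP·D²/(32μL) = 7.43·(0.0852)²/(32·0.000244·1030) = 0.006706 m/s.
Check: Re = ρVD/μ = 605·0.006706·0.0852/0.000244 = 1417 < 2300, so the laminar assumption holds.
Q = V·A = 0.006706·(π/4·0.0852²) = 3.823e-05 m³/s = 3.82×10^-5 m³/s.

Q ≈ 3.82×10^-5 m³/s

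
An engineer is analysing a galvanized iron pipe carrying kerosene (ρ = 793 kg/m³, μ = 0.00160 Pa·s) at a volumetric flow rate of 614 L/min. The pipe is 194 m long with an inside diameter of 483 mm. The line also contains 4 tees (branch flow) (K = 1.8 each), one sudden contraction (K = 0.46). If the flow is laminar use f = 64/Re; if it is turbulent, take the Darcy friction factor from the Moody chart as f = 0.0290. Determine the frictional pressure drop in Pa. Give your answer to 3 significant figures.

Q = 614 L/min = 614/60000 = 0.01023 m³/s.
Cross-sectional area A = πD²/4 = π(0.483)²/4 = 0.1832 m²; mean velocity V = Q/A = 0.01023/0.1832 = 0.05585 m/s.
Reynolds number Re = ρVD/μ = 793 · 0.05585 · 0.483 / 0.0016 = 1.337e+04.
Re > 4000 → turbulent; use the Moody-chart value f = 0.0290.
Total minor-loss coefficient ΣK = 4·1.8 + 1·0.46 = 7.66.
ΔP = [f·L/D + ΣK]·(ρV²/2) = [0.029·194/0.483 + 7.66]·(793·0.05585²/2) = [11.65 + 7.66]·1.237 = 23.88 Pa.

ΔP ≈ 23.9 Pa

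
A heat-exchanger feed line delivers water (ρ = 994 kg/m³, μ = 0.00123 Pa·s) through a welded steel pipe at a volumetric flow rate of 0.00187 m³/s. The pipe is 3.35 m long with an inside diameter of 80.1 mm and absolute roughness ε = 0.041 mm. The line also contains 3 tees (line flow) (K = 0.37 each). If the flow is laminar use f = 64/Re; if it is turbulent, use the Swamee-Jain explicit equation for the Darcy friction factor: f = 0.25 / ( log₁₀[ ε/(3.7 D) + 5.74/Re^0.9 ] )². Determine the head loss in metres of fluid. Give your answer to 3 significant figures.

Cross-sectional area A = πD²/4 = π(0.0801)²/4 = 0.005039 m²; mean velocity V = Q/A = 0.00187/0.005039 = 0.3711 m/s.
Reynolds number Re = ρVD/μ = 994 · 0.3711 · 0.0801 / 0.00123 = 2.402e+04.
Re > 4000 → turbulent. Relative roughness ε/D = 4.1e-05/0.0801 = 0.000512. Swamee-Jain: f = 0.25/(log₁₀[0.000512/3.7 + 5.74/2.402e+04^0.9])² = 0.25/(log₁₀[0.000138 + 0.000655])² = 0.25/(-3.1)² = 0.02601.
Total minor-loss coefficient ΣK = 3·0.37 = 1.11.
ΔP = [f·L/D + ΣK]·(ρV²/2) = [0.02601·3.35/0.0801 + 1.11]·(994·0.3711²/2) = [1.088 + 1.11]·68.44 = 150.4 Pa.
Head loss h_f = ΔP/(ρg) = 150.4/(994·9.81) = 0.0154 m.

h_f ≈ 0.0154 m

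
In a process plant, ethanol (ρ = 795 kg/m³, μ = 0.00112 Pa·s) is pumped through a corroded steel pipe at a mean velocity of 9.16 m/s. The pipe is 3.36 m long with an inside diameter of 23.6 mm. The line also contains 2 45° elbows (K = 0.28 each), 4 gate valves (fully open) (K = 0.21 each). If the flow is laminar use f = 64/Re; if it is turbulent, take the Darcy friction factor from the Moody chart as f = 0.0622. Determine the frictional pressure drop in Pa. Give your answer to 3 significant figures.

Reynolds number Re = ρVD/μ = 795 · 9.16 · 0.0236 / 0.00112 = 1.534e+05.
Re > 4000 → turbulent; use the Moody-chart value f = 0.0622.
Total minor-loss coefficient ΣK = 2·0.28 + 4·0.21 = 1.4.
ΔP = [f·L/D + ΣK]·(ρV²/2) = [0.0622·3.36/0.0236 + 1.4]·(795·9.16²/2) = [8.856 + 1.4]·3.335e+04 = 3.42e+05 Pa.

ΔP ≈ 342000 Pa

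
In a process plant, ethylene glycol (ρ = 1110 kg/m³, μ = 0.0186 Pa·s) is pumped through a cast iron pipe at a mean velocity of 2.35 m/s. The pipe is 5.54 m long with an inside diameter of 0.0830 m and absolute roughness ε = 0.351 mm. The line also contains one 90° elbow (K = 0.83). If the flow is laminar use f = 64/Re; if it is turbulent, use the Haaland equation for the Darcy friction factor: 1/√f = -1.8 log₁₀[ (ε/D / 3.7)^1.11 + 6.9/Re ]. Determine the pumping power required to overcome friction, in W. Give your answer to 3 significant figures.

Reynolds number Re = ρVD/μ = 1110 · 2.35 · 0.083 / 0.0186 = 1.164e+04.
Re > 4000 → turbulent. Relative roughness ε/D = 0.000351/0.083 = 0.00423. Haaland: 1/√f = -1.8 log₁₀[(0.00423/3.7)^1.11 + 6.9/1.164e+04] = -1.8 log₁₀[0.000543 + 0.000593] = 5.301, so f = 0.03559.
Total minor-loss coefficient ΣK = 1·0.83 = 0.83.
ΔP = [f·L/D + ΣK]·(ρV²/2) = [0.03559·5.54/0.083 + 0.83]·(1110·2.35²/2) = [2.375 + 0.83]·3065 = 9825 Pa.
Q = V·A = 2.35·0.005411 = 0.01271 m³/s.
Pumping power P = QΔP = 0.01271·9825 = 124.9 W = 125 W.

P ≈ 125 W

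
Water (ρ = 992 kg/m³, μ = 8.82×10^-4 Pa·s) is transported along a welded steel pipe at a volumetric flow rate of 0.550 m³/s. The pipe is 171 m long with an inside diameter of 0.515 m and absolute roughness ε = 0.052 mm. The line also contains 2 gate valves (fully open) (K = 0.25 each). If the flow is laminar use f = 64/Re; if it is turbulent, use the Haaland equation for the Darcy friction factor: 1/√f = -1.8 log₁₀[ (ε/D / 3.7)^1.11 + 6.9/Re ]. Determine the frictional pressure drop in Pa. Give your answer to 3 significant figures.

Cross-sectional area A = πD²/4 = π(0.515)²/4 = 0.2083 m²; mean velocity V = Q/A = 0.55/0.2083 = 2.64 m/s.
Reynolds number Re = ρVD/μ = 992 · 2.64 · 0.515 / 0.000882 = 1.529e+06.
Re > 4000 → turbulent. Relative roughness ε/D = 5.2e-05/0.515 = 0.000101. Haaland: 1/√f = -1.8 log₁₀[(0.000101/3.7)^1.11 + 6.9/1.529e+06] = -1.8 log₁₀[8.59e-06 + 4.51e-06] = 8.789, so f = 0.01295.
Total minor-loss coefficient ΣK = 2·0.25 = 0.5.
ΔP = [f·L/D + ΣK]·(ρV²/2) = [0.01295·171/0.515 + 0.5]·(992·2.64²/2) = [4.299 + 0.5]·3458 = 1.659e+04 Pa.

ΔP ≈ 16600 Pa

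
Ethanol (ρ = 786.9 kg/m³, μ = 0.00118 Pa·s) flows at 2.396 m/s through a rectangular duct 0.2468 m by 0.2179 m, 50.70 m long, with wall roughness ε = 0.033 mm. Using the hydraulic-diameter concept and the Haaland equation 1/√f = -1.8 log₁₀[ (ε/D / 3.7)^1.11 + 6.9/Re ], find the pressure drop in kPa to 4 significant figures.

ΔP ≈ 7.524 kPa

Hydraulic diameter D_h = 4A/P = 4·(0.2468·0.2179)/(2·(0.2468+0.2179)) = 0.2151/0.9294 = 0.2315 m.
Re = ρVD_h/μ = 786.9·2.396·0.2315/0.00118 = 3.698e+05.
ε/D_h = 3.3e-05/0.2315 = 0.000143; Haaland gives 1/√f = -1.8 log₁₀[1.26e-05+1.87e-05] = 8.109, so f = 0.01521.
ΔP = f(L/D_h)(ρV²/2) = 0.01521·50.7/0.2315·2259 = 7524 Pa.
ΔP = 7.524 kPa.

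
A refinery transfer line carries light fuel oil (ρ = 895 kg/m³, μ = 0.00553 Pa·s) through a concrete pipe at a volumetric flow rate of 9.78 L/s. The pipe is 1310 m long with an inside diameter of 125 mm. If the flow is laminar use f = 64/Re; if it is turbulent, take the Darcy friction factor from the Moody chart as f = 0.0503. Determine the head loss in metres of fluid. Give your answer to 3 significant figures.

h_f ≈ 17.1 m

Q = 9.78 L/s = 9.78/1000 = 0.00978 m³/s.
Cross-sectional area A = πD²/4 = π(0.125)²/4 = 0.01227 m²; mean velocity V = Q/A = 0.00978/0.01227 = 0.7969 m/s.
Reynolds number Re = ρVD/μ = 895 · 0.7969 · 0.125 / 0.00553 = 1.612e+04.
Re > 4000 → turbulent; use the Moody-chart value f = 0.0503.
Darcy-Weisbach: ΔP = f(L/D)(ρV²/2) = 0.0503·(1310/0.125)·(895·0.7969²/2) = 0.0503·1.048e+04·284.2 = 1.498e+05 Pa.
Head loss h_f = ΔP/(ρg) = 1.498e+05/(895·9.81) = 17.1 m.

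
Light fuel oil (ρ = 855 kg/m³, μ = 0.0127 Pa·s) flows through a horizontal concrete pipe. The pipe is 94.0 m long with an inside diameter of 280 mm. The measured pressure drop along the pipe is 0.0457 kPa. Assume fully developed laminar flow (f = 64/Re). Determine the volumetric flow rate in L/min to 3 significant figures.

Q ≈ 347 L/min

For laminar flow, f = 64/Re with Re = ρVD/μ, so Darcy-Weisbach reduces to ΔP = 32μLV/D². Solving for V: V = ΔP·D²/(32μL) = 45.7·(0.28)²/(32·0.0127·94) = 0.09379 m/s.
Check: Re = ρVD/μ = 855·0.09379·0.28/0.0127 = 1768 < 2300, so the laminar assumption holds.
Q = V·A = 0.09379·(π/4·0.28²) = 0.005775 m³/s = 347 L/min.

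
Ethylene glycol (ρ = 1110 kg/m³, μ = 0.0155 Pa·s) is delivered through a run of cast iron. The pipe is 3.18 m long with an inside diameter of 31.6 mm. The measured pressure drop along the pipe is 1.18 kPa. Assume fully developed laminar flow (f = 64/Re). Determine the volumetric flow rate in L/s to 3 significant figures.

For laminar flow, f = 64/Re with Re = ρVD/μ, so Darcy-Weisbach reduces to ΔP = 32μLV/D². Solving for V: V = ΔP·D²/(32μL) = 1180·(0.0316)²/(32·0.0155·3.18) = 0.747 m/s.
Check: Re = ρVD/μ = 1110·0.747·0.0316/0.0155 = 1691 < 2300, so the laminar assumption holds.
Q = V·A = 0.747·(π/4·0.0316²) = 0.0005859 m³/s = 0.586 L/s.

Q ≈ 0.586 L/s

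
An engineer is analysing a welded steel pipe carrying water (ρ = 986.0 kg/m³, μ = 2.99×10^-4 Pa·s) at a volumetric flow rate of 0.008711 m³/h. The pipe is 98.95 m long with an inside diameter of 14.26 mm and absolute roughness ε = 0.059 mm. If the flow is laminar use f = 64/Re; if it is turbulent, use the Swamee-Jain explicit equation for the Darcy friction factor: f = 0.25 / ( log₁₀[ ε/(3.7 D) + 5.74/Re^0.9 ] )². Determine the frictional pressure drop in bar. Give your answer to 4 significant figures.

Q = 0.008711 m³/h = 0.008711/3600 = 2.42e-06 m³/s.
Cross-sectional area A = πD²/4 = π(0.01426)²/4 = 0.0001597 m²; mean velocity V = Q/A = 2.42e-06/0.0001597 = 0.01515 m/s.
Reynolds number Re = ρVD/μ = 986 · 0.01515 · 0.01426 / 0.000299 = 712.5.
Re < 2300 → laminar flow, so f = 64/Re = 64/712.5 = 0.08983 (the turbulent correlation is not needed).
Darcy-Weisbach: ΔP = f(L/D)(ρV²/2) = 0.08983·(98.95/0.01426)·(986·0.01515²/2) = 0.08983·6939·0.1132 = 70.54 Pa.
ΔP = 70.54 Pa = 7.054×10^-4 bar.

ΔP ≈ 7.054×10^-4 bar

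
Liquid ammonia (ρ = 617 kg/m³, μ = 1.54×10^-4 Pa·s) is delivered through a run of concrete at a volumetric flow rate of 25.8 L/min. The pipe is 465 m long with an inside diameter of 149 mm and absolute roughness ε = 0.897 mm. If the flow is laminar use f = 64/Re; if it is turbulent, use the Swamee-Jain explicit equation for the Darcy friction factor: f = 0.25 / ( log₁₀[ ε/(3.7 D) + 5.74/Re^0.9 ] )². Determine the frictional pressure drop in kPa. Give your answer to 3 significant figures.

Q = 25.8 L/min = 25.8/60000 = 0.00043 m³/s.
Cross-sectional area A = πD²/4 = π(0.149)²/4 = 0.01744 m²; mean velocity V = Q/A = 0.00043/0.01744 = 0.02466 m/s.
Reynolds number Re = ρVD/μ = 617 · 0.02466 · 0.149 / 0.000154 = 1.472e+04.
Re > 4000 → turbulent. Relative roughness ε/D = 0.000897/0.149 = 0.00602. Swamee-Jain: f = 0.25/(log₁₀[0.00602/3.7 + 5.74/1.472e+04^0.9])² = 0.25/(log₁₀[0.00163 + 0.00102])² = 0.25/(-2.578)² = 0.03763.
Darcy-Weisbach: ΔP = f(L/D)(ρV²/2) = 0.03763·(465/0.149)·(617·0.02466²/2) = 0.03763·3121·0.1876 = 22.03 Pa.
ΔP = 22.03 Pa = 0.0220 kPa.

ΔP ≈ 0.0220 kPa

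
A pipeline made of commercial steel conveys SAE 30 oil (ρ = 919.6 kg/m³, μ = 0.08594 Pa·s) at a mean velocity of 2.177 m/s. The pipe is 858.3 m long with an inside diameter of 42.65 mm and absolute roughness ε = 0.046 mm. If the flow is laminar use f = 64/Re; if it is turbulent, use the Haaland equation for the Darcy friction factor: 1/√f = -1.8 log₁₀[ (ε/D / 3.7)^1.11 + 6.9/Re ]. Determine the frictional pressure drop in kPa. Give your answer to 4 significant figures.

ΔP ≈ 2825 kPa

Reynolds number Re = ρVD/μ = 919.6 · 2.177 · 0.04265 / 0.0859 = 993.5.
Re < 2300 → laminar flow, so f = 64/Re = 64/993.5 = 0.06442 (the turbulent correlation is not needed).
Darcy-Weisbach: ΔP = f(L/D)(ρV²/2) = 0.06442·(858.3/0.04265)·(919.6·2.177²/2) = 0.06442·2.012e+04·2179 = 2.825e+06 Pa.
ΔP = 2.825e+06 Pa = 2825 kPa.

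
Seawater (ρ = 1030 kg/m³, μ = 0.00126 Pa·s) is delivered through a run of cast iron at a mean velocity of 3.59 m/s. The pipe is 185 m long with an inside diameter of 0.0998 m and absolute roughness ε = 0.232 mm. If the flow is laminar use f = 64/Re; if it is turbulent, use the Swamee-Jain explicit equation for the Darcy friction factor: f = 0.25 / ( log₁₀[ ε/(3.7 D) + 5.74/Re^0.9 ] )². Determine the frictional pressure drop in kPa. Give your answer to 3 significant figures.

Reynolds number Re = ρVD/μ = 1030 · 3.59 · 0.0998 / 0.00126 = 2.929e+05.
Re > 4000 → turbulent. Relative roughness ε/D = 0.000232/0.0998 = 0.00232. Swamee-Jain: f = 0.25/(log₁₀[0.00232/3.7 + 5.74/2.929e+05^0.9])² = 0.25/(log₁₀[0.000628 + 6.9e-05])² = 0.25/(-3.157)² = 0.02509.
Darcy-Weisbach: ΔP = f(L/D)(ρV²/2) = 0.02509·(185/0.0998)·(1030·3.59²/2) = 0.02509·1854·6637 = 3.087e+05 Pa.
ΔP = 3.087e+05 Pa = 309 kPa.

ΔP ≈ 309 kPa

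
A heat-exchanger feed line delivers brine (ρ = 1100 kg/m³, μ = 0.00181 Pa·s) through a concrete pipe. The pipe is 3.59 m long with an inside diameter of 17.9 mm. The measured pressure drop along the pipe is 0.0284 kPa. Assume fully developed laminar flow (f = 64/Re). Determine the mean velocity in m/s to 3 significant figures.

For laminar flow, f = 64/Re with Re = ρVD/μ, so Darcy-Weisbach reduces to ΔP = 32μLV/D². Solving for V: V = ΔP·D²/(32μL) = 28.4·(0.0179)²/(32·0.00181·3.59) = 0.04376 m/s.
Check: Re = ρVD/μ = 1100·0.04376·0.0179/0.00181 = 476.1 < 2300, so the laminar assumption holds.

V ≈ 0.0438 m/s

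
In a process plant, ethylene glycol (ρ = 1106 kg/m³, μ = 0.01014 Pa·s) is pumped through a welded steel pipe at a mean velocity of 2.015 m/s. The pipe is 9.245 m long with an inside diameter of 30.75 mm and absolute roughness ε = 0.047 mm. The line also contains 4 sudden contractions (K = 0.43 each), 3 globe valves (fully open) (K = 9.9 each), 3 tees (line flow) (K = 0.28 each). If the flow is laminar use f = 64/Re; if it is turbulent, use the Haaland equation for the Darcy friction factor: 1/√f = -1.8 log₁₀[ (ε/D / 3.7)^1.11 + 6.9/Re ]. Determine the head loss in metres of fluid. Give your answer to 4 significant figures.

h_f ≈ 8.925 m

Reynolds number Re = ρVD/μ = 1106 · 2.015 · 0.03075 / 0.0101 = 6758.
Re > 4000 → turbulent. Relative roughness ε/D = 4.7e-05/0.03075 = 0.00153. Haaland: 1/√f = -1.8 log₁₀[(0.00153/3.7)^1.11 + 6.9/6758] = -1.8 log₁₀[0.000175 + 0.00102] = 5.26, so f = 0.03614.
Total minor-loss coefficient ΣK = 4·0.43 + 3·9.9 + 3·0.28 = 32.3.
ΔP = [f·L/D + ΣK]·(ρV²/2) = [0.03614·9.245/0.03075 + 32.3]·(1106·2.015²/2) = [10.87 + 32.3]·2245 = 9.683e+04 Pa.
Head loss h_f = ΔP/(ρg) = 9.683e+04/(1106·9.81) = 8.925 m.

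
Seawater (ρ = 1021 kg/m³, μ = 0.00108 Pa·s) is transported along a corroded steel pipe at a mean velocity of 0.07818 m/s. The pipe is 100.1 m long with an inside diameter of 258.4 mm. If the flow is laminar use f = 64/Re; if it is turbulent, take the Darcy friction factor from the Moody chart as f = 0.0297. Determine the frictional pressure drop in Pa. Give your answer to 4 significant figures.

ΔP ≈ 35.90 Pa

Reynolds number Re = ρVD/μ = 1021 · 0.07818 · 0.2584 / 0.00108 = 1.91e+04.
Re > 4000 → turbulent; use the Moody-chart value f = 0.0297.
Darcy-Weisbach: ΔP = f(L/D)(ρV²/2) = 0.0297·(100.1/0.2584)·(1021·0.07818²/2) = 0.0297·387.4·3.12 = 35.9 Pa.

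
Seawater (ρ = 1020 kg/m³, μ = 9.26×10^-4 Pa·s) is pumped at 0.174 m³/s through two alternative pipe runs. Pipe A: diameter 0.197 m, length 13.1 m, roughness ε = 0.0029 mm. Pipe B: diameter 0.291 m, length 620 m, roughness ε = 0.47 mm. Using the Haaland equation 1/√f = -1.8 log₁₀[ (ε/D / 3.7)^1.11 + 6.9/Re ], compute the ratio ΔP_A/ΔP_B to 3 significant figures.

ΔP_A/ΔP_B ≈ 0.0762

Pipe A: V = Q/A = 0.174/0.03048 = 5.709 m/s; Re = 1.239e+06; ε/D = 1.47e-05; Haaland → f = 0.0115; ΔP_A = f(L/D)(ρV²/2) = 1.27e+04 Pa.
Pipe B: V = Q/A = 0.174/0.06651 = 2.616 m/s; Re = 8.386e+05; ε/D = 0.00162; Haaland → f = 0.02241; ΔP_B = f(L/D)(ρV²/2) = 1.667e+05 Pa.
ΔP_A/ΔP_B = 1.27e+04/1.667e+05 = 0.0762.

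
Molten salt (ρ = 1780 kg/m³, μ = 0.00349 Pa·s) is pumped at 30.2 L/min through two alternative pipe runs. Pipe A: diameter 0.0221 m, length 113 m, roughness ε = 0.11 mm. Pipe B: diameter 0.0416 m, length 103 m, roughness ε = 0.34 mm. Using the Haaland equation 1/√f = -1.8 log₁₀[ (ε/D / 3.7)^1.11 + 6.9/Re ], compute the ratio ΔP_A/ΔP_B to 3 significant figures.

Pipe A: V = Q/A = 0.0005033/0.0003836 = 1.312 m/s; Re = 1.479e+04; ε/D = 0.00498; Haaland → f = 0.03542; ΔP_A = f(L/D)(ρV²/2) = 2.775e+05 Pa.
Pipe B: V = Q/A = 0.0005033/0.001359 = 0.3703 m/s; Re = 7857; ε/D = 0.00817; Haaland → f = 0.04241; ΔP_B = f(L/D)(ρV²/2) = 1.282e+04 Pa.
ΔP_A/ΔP_B = 2.775e+05/1.282e+04 = 21.7.

ΔP_A/ΔP_B ≈ 21.7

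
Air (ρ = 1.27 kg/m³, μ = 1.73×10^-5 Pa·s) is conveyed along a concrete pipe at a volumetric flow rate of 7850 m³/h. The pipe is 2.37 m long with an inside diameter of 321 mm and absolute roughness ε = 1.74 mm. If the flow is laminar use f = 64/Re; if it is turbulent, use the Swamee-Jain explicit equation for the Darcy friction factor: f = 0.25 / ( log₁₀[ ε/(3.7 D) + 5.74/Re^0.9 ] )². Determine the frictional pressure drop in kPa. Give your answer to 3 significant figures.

ΔP ≈ 0.107 kPa

Q = 7850 m³/h = 7850/3600 = 2.181 m³/s.
Cross-sectional area A = πD²/4 = π(0.321)²/4 = 0.08093 m²; mean velocity V = Q/A = 2.181/0.08093 = 26.94 m/s.
Reynolds number Re = ρVD/μ = 1.27 · 26.94 · 0.321 / 1.73e-05 = 6.349e+05.
Re > 4000 → turbulent. Relative roughness ε/D = 0.00174/0.321 = 0.00542. Swamee-Jain: f = 0.25/(log₁₀[0.00542/3.7 + 5.74/6.349e+05^0.9])² = 0.25/(log₁₀[0.00147 + 3.44e-05])² = 0.25/(-2.824)² = 0.03135.
Darcy-Weisbach: ΔP = f(L/D)(ρV²/2) = 0.03135·(2.37/0.321)·(1.27·26.94²/2) = 0.03135·7.383·461 = 106.7 Pa.
ΔP = 106.7 Pa = 0.107 kPa.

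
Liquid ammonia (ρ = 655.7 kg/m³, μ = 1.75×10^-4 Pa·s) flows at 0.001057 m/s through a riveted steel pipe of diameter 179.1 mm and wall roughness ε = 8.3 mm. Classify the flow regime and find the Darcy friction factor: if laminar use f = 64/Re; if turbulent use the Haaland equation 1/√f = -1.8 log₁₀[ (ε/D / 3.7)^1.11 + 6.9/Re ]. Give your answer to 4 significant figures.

f ≈ 0.09023

Re = ρVD/μ = 655.7·0.001057·0.1791/0.000175 = 709.3.
Re < 2300 → laminar, so f = 64/Re = 0.09023 (roughness is irrelevant in laminar flow).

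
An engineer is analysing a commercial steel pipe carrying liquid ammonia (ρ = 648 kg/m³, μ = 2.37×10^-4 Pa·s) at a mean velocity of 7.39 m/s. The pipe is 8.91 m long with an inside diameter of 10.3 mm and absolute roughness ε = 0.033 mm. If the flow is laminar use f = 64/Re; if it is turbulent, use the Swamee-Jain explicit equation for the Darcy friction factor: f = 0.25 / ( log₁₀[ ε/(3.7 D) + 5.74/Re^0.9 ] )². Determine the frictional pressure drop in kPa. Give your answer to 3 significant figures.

ΔP ≈ 420 kPa

Reynolds number Re = ρVD/μ = 648 · 7.39 · 0.0103 / 0.000237 = 2.081e+05.
Re > 4000 → turbulent. Relative roughness ε/D = 3.3e-05/0.0103 = 0.0032. Swamee-Jain: f = 0.25/(log₁₀[0.0032/3.7 + 5.74/2.081e+05^0.9])² = 0.25/(log₁₀[0.000866 + 9.39e-05])² = 0.25/(-3.018)² = 0.02745.
Darcy-Weisbach: ΔP = f(L/D)(ρV²/2) = 0.02745·(8.91/0.0103)·(648·7.39²/2) = 0.02745·865·1.769e+04 = 4.202e+05 Pa.
ΔP = 4.202e+05 Pa = 420 kPa.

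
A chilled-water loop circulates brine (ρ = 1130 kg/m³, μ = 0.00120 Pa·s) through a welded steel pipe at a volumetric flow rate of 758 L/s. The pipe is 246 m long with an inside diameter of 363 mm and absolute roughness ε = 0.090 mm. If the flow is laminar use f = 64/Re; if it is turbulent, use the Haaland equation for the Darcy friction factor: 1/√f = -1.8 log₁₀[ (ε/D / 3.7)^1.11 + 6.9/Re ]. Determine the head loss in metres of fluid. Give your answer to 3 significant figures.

h_f ≈ 27.2 m

Q = 758 L/s = 758/1000 = 0.758 m³/s.
Cross-sectional area A = πD²/4 = π(0.363)²/4 = 0.1035 m²; mean velocity V = Q/A = 0.758/0.1035 = 7.324 m/s.
Reynolds number Re = ρVD/μ = 1130 · 7.324 · 0.363 / 0.0012 = 2.504e+06.
Re > 4000 → turbulent. Relative roughness ε/D = 9e-05/0.363 = 0.000248. Haaland: 1/√f = -1.8 log₁₀[(0.000248/3.7)^1.11 + 6.9/2.504e+06] = -1.8 log₁₀[2.33e-05 + 2.76e-06] = 8.252, so f = 0.01469.
Darcy-Weisbach: ΔP = f(L/D)(ρV²/2) = 0.01469·(246/0.363)·(1130·7.324²/2) = 0.01469·677.7·3.031e+04 = 3.016e+05 Pa.
Head loss h_f = ΔP/(ρg) = 3.016e+05/(1130·9.81) = 27.2 m.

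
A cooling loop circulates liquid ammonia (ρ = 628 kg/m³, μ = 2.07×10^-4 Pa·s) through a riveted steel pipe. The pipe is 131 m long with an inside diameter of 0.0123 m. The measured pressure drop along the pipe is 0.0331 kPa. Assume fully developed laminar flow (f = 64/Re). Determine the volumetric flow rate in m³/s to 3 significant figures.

For laminar flow, f = 64/Re with Re = ρVD/μ, so Darcy-Weisbach reduces to ΔP = 32μLV/D². Solving for V: V = ΔP·D²/(32μL) = 33.1·(0.0123)²/(32·0.000207·131) = 0.005771 m/s.
Check: Re = ρVD/μ = 628·0.005771·0.0123/0.000207 = 215.3 < 2300, so the laminar assumption holds.
Q = V·A = 0.005771·(π/4·0.0123²) = 6.857e-07 m³/s = 6.86×10^-7 m³/s.

Q ≈ 6.86×10^-7 m³/s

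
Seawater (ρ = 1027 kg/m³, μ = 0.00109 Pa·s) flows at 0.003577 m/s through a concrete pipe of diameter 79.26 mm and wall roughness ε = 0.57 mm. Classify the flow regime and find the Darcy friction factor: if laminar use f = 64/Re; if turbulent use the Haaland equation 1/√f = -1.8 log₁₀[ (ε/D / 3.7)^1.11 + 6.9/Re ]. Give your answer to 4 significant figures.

f ≈ 0.2396

Re = ρVD/μ = 1027·0.003577·0.07926/0.00109 = 267.1.
Re < 2300 → laminar, so f = 64/Re = 0.2396 (roughness is irrelevant in laminar flow).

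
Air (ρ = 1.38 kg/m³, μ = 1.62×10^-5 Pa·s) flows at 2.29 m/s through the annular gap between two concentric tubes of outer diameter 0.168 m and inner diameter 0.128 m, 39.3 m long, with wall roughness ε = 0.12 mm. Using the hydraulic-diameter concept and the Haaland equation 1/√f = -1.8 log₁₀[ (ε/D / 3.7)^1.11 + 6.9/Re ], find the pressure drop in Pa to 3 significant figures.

Hydraulic diameter D_h = 4A/P = D_o - D_i = 0.168 - 0.128 = 0.04 m.
Re = ρVD_h/μ = 1.38·2.29·0.04/1.62e-05 = 7803.
ε/D_h = 0.00012/0.04 = 0.003; Haaland gives 1/√f = -1.8 log₁₀[0.000371+0.000884] = 5.223, so f = 0.03666.
ΔP = f(L/D_h)(ρV²/2) = 0.03666·39.3/0.04·3.618 = 130.3 Pa.

ΔP ≈ 130 Pa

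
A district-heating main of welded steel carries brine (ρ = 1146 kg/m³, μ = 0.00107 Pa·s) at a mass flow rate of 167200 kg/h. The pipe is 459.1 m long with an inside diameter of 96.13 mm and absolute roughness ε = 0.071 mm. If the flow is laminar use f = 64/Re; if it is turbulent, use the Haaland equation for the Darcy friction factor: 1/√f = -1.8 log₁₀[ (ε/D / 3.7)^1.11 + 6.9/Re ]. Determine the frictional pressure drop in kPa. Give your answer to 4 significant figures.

ṁ = 167200 kg/h = 167200/3600 = 46.44 kg/s.
A = πD²/4 = π(0.09613)²/4 = 0.007258 m²; mean velocity V = ṁ/(ρA) = 46.44/(1146 · 0.007258) = 5.584 m/s.
Reynolds number Re = ρVD/μ = 1146 · 5.584 · 0.09613 / 0.00107 = 5.749e+05.
Re > 4000 → turbulent. Relative roughness ε/D = 7.1e-05/0.09613 = 0.000739. Haaland: 1/√f = -1.8 log₁₀[(0.000739/3.7)^1.11 + 6.9/5.749e+05] = -1.8 log₁₀[7.82e-05 + 1.2e-05] = 7.281, so f = 0.01887.
Darcy-Weisbach: ΔP = f(L/D)(ρV²/2) = 0.01887·(459.1/0.09613)·(1146·5.584²/2) = 0.01887·4776·1.787e+04 = 1.61e+06 Pa.
ΔP = 1.61e+06 Pa = 1610 kPa.

ΔP ≈ 1610 kPa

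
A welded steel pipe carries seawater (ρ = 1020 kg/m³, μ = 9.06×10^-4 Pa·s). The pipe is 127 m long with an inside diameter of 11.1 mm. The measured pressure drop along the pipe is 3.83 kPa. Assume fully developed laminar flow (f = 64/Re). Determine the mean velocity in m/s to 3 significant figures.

V ≈ 0.128 m/s

For laminar flow, f = 64/Re with Re = ρVD/μ, so Darcy-Weisbach reduces to ΔP = 32μLV/D². Solving for V: V = ΔP·D²/(32μL) = 3830·(0.0111)²/(32·0.000906·127) = 0.1282 m/s.
Check: Re = ρVD/μ = 1020·0.1282·0.0111/0.000906 = 1602 < 2300, so the laminar assumption holds.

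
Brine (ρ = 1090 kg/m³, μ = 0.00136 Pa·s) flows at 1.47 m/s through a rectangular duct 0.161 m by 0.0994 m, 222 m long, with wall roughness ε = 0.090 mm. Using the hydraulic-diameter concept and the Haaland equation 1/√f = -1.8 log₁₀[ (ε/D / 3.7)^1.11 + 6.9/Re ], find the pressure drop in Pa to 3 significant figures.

Hydraulic diameter D_h = 4A/P = 4·(0.161·0.0994)/(2·(0.161+0.0994)) = 0.06401/0.5208 = 0.1229 m.
Re = ρVD_h/μ = 1090·1.47·0.1229/0.00136 = 1.448e+05.
ε/D_h = 9e-05/0.1229 = 0.000732; Haaland gives 1/√f = -1.8 log₁₀[7.75e-05+4.76e-05] = 7.025, so f = 0.02026.
ΔP = f(L/D_h)(ρV²/2) = 0.02026·222/0.1229·1178 = 4.31e+04 Pa.

ΔP ≈ 43100 Pa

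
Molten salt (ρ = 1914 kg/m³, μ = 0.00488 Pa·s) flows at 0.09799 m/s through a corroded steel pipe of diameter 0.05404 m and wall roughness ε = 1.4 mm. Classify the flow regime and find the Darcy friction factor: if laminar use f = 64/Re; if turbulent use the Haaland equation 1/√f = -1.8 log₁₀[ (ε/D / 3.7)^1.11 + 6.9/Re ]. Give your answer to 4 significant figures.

f ≈ 0.03081

Re = ρVD/μ = 1914·0.09799·0.05404/0.00488 = 2077.
Re < 2300 → laminar, so f = 64/Re = 0.03081 (roughness is irrelevant in laminar flow).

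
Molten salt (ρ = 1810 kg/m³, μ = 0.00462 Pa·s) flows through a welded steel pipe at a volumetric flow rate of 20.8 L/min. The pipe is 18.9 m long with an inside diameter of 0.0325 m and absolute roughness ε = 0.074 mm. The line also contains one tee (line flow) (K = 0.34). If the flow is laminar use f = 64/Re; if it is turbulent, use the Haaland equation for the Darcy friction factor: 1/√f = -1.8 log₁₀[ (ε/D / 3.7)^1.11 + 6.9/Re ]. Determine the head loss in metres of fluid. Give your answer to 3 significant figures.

h_f ≈ 0.206 m

Q = 20.8 L/min = 20.8/60000 = 0.0003467 m³/s.
Cross-sectional area A = πD²/4 = π(0.0325)²/4 = 0.0008296 m²; mean velocity V = Q/A = 0.0003467/0.0008296 = 0.4179 m/s.
Reynolds number Re = ρVD/μ = 1810 · 0.4179 · 0.0325 / 0.00462 = 5321.
Re > 4000 → turbulent. Relative roughness ε/D = 7.4e-05/0.0325 = 0.00228. Haaland: 1/√f = -1.8 log₁₀[(0.00228/3.7)^1.11 + 6.9/5321] = -1.8 log₁₀[0.000273 + 0.0013] = 5.048, so f = 0.03925.
Total minor-loss coefficient ΣK = 1·0.34 = 0.34.
ΔP = [f·L/D + ΣK]·(ρV²/2) = [0.03925·18.9/0.0325 + 0.34]·(1810·0.4179²/2) = [22.83 + 0.34]·158 = 3661 Pa.
Head loss h_f = ΔP/(ρg) = 3661/(1810·9.81) = 0.206 m.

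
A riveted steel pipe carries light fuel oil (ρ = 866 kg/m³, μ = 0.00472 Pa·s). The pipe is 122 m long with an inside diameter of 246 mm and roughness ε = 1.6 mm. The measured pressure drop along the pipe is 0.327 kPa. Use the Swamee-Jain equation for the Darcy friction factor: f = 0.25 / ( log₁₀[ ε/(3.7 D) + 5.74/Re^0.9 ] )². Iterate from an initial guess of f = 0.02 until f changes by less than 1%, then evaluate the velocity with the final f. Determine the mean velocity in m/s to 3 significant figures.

Rearranging Darcy-Weisbach: V = √(2·ΔP·D/(f·L·ρ)). With ε/D = 0.0016/0.246 = 0.0065, iterate starting from f = 0.02:
  f = 0.02 → V = √(2·327·0.246/(0.02·122·866)) = 0.2759 m/s; Re = ρVD/μ = 1.245e+04; f → 0.03901
  f = 0.03901 → V = 0.1976 m/s; Re = 8917; f → 0.04084
  f = 0.04084 → V = 0.1931 m/s; Re = 8715; f → 0.04098
Converged (Δf/f < 1%). With the final f = 0.04098: V = √(2·327·0.246/(0.04098·122·866)) = 0.1928 m/s.

V ≈ 0.193 m/s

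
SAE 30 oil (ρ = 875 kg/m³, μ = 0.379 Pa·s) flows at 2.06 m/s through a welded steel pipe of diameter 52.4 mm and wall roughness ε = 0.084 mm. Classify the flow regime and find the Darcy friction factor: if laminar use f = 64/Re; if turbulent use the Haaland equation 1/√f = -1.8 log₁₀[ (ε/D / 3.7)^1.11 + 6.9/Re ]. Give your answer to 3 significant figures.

f ≈ 0.257

Re = ρVD/μ = 875·2.06·0.0524/0.379 = 249.2.
Re < 2300 → laminar, so f = 64/Re = 0.2568 (roughness is irrelevant in laminar flow).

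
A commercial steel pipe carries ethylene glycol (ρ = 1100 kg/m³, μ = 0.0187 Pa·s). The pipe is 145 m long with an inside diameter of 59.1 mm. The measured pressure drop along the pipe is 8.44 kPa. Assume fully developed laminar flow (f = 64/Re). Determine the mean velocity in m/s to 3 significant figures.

V ≈ 0.340 m/s

For laminar flow, f = 64/Re with Re = ρVD/μ, so Darcy-Weisbach reduces to ΔP = 32μLV/D². Solving for V: V = ΔP·D²/(32μL) = 8440·(0.0591)²/(32·0.0187·145) = 0.3397 m/s.
Check: Re = ρVD/μ = 1100·0.3397·0.0591/0.0187 = 1181 < 2300, so the laminar assumption holds.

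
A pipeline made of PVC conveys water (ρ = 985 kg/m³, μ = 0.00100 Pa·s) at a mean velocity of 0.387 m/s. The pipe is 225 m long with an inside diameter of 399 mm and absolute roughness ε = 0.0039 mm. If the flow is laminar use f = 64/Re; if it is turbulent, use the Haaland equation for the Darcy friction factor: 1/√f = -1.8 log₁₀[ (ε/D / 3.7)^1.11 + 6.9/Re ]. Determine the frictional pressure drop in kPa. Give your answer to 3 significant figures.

Reynolds number Re = ρVD/μ = 985 · 0.387 · 0.399 / 0.001 = 1.521e+05.
Re > 4000 → turbulent. Relative roughness ε/D = 3.9e-06/0.399 = 9.77e-06. Haaland: 1/√f = -1.8 log₁₀[(9.77e-06/3.7)^1.11 + 6.9/1.521e+05] = -1.8 log₁₀[6.43e-07 + 4.54e-05] = 7.807, so f = 0.01641.
Darcy-Weisbach: ΔP = f(L/D)(ρV²/2) = 0.01641·(225/0.399)·(985·0.387²/2) = 0.01641·563.9·73.76 = 682.5 Pa.
ΔP = 682.5 Pa = 0.682 kPa.

ΔP ≈ 0.682 kPa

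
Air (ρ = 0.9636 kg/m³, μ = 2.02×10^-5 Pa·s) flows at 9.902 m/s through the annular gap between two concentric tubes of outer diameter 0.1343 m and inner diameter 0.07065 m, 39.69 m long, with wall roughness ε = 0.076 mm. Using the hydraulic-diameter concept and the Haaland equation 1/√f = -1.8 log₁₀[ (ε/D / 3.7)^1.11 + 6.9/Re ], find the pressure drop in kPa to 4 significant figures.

Hydraulic diameter D_h = 4A/P = D_o - D_i = 0.1343 - 0.07065 = 0.06365 m.
Re = ρVD_h/μ = 0.9636·9.902·0.06365/2.02e-05 = 3.007e+04.
ε/D_h = 7.6e-05/0.06365 = 0.00119; Haaland gives 1/√f = -1.8 log₁₀[0.000133+0.000229] = 6.193, so f = 0.02608.
ΔP = f(L/D_h)(ρV²/2) = 0.02608·39.69/0.06365·47.24 = 768.1 Pa.
ΔP = 0.7681 kPa.

ΔP ≈ 0.7681 kPa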